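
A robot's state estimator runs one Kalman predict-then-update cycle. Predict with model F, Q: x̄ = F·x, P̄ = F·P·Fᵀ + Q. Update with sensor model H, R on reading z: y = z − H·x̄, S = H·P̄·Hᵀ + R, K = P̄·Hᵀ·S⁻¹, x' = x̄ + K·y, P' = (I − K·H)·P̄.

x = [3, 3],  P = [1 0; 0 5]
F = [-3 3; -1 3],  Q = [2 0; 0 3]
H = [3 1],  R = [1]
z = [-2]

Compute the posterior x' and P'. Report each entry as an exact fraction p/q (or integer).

x' = [-864/421, 1754/421]
P' = [248/421 -636/421; -636/421 4009/842]

x̄ = F·x = [0, 6]
P̄ = F·P·Fᵀ + Q = [56 48; 48 49]
y = z − H·x̄ = [-8]
S = H·P̄·Hᵀ + R = [842]
K = P̄·Hᵀ·S⁻¹ = [108/421; 193/842]
x' = x̄ + K·y = [-864/421, 1754/421]
P' = (I − K·H)·P̄ = [248/421 -636/421; -636/421 4009/842]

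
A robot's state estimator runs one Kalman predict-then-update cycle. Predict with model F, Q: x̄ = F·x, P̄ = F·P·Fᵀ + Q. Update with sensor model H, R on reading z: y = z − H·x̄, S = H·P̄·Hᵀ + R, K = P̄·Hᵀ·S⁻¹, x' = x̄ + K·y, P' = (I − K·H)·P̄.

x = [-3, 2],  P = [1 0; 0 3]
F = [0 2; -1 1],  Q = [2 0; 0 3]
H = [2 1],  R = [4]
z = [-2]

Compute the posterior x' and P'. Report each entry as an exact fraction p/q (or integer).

x̄ = F·x = [4, 5]
P̄ = F·P·Fᵀ + Q = [14 6; 6 7]
y = z − H·x̄ = [-15]
S = H·P̄·Hᵀ + R = [91]
K = P̄·Hᵀ·S⁻¹ = [34/91; 19/91]
x' = x̄ + K·y = [-146/91, 170/91]
P' = (I − K·H)·P̄ = [118/91 -100/91; -100/91 276/91]

x' = [-146/91, 170/91]
P' = [118/91 -100/91; -100/91 276/91]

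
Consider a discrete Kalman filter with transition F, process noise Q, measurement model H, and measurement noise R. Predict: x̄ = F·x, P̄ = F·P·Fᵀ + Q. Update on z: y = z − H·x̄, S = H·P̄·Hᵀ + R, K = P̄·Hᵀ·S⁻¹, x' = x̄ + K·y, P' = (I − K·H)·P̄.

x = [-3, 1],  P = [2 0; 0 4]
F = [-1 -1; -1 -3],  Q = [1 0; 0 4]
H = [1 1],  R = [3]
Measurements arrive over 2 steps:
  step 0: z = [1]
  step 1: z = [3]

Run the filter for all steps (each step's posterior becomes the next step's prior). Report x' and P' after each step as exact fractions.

step 0: x̄ = F·x = [2, 0]
step 0: P̄ = F·P·Fᵀ + Q = [7 14; 14 42]
step 0: y = z − H·x̄ = [-1]
step 0: S = H·P̄·Hᵀ + R = [80]
step 0: K = P̄·Hᵀ·S⁻¹ = [21/80; 7/10]
step 0: x' = x̄ + K·y = [139/80, -7/10]
step 0: P' = (I − K·H)·P̄ = [119/80 -7/10; -7/10 14/5]
step 1: x̄ = F·x = [-83/80, 29/80]
step 1: P̄ = F·P·Fᵀ + Q = [311/80 567/80; 567/80 2119/80]
step 1: y = z − H·x̄ = [147/40]
step 1: S = H·P̄·Hᵀ + R = [951/20]
step 1: K = P̄·Hᵀ·S⁻¹ = [439/1902; 1343/1902]
step 1: x' = x̄ + K·y = [-60/317, 1875/634]
step 1: P' = (I − K·H)·P̄ = [1288/951 -1259/1902; -1259/1902 2644/951]

step 0: x' = [139/80, -7/10], P' = [119/80 -7/10; -7/10 14/5]
step 1: x' = [-60/317, 1875/634], P' = [1288/951 -1259/1902; -1259/1902 2644/951]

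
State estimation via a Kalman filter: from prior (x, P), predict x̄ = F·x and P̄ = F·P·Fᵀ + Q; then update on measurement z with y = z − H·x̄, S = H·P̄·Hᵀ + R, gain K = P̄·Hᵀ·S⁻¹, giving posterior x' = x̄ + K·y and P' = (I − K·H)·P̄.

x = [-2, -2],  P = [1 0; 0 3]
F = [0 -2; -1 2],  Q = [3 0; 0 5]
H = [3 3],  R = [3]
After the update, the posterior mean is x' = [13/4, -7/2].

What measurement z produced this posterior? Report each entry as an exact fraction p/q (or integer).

z = [-1]

x̄ = F·x = [4, -2]
P̄ = F·P·Fᵀ + Q = [15 -12; -12 18]
S = H·P̄·Hᵀ + R = [84]
K = P̄·Hᵀ·S⁻¹ = [3/28; 3/14]
x' − x̄ = [-3/4, -3/2] = K·y
y = (KᵀK)⁻¹·Kᵀ·(x' − x̄) = [-7]
z = y + H·x̄ = [-7] + [6] = [-1]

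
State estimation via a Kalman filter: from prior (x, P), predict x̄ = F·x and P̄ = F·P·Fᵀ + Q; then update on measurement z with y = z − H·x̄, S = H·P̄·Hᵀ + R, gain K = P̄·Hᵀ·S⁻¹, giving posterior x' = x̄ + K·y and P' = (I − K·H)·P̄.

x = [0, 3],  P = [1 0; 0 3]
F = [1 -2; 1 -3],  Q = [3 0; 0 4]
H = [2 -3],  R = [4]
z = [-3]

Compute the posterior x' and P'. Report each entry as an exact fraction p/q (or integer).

x' = [-159/64, -27/32]
P' = [1423/128 491/64; 491/64 183/32]

x̄ = F·x = [-6, -9]
P̄ = F·P·Fᵀ + Q = [16 19; 19 32]
y = z − H·x̄ = [-18]
S = H·P̄·Hᵀ + R = [128]
K = P̄·Hᵀ·S⁻¹ = [-25/128; -29/64]
x' = x̄ + K·y = [-159/64, -27/32]
P' = (I − K·H)·P̄ = [1423/128 491/64; 491/64 183/32]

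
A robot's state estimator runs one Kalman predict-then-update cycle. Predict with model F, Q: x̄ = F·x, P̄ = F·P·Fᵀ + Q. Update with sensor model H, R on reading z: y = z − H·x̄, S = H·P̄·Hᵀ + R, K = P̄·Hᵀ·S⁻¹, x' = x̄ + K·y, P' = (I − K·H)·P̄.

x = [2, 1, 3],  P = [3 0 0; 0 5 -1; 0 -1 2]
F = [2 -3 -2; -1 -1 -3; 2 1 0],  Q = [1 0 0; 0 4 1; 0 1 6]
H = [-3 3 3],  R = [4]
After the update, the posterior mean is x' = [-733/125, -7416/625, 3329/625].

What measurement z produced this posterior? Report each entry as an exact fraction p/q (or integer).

z = [-2]

x̄ = F·x = [-5, -12, 5]
P̄ = F·P·Fᵀ + Q = [54 10 -1; 10 24 -7; -1 -7 23]
S = H·P̄·Hᵀ + R = [625]
K = P̄·Hᵀ·S⁻¹ = [-27/125; 21/625; 51/625]
x' − x̄ = [-108/125, 84/625, 204/625] = K·y
y = (KᵀK)⁻¹·Kᵀ·(x' − x̄) = [4]
z = y + H·x̄ = [4] + [-6] = [-2]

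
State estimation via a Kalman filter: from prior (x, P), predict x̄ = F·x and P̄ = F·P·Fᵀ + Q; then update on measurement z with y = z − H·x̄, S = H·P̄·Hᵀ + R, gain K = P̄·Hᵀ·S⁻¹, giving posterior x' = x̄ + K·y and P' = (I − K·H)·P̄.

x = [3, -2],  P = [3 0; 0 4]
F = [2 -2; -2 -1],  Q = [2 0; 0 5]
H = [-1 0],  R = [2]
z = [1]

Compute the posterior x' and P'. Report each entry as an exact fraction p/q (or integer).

x̄ = F·x = [10, -4]
P̄ = F·P·Fᵀ + Q = [30 -4; -4 21]
y = z − H·x̄ = [11]
S = H·P̄·Hᵀ + R = [32]
K = P̄·Hᵀ·S⁻¹ = [-15/16; 1/8]
x' = x̄ + K·y = [-5/16, -21/8]
P' = (I − K·H)·P̄ = [15/8 -1/4; -1/4 41/2]

x' = [-5/16, -21/8]
P' = [15/8 -1/4; -1/4 41/2]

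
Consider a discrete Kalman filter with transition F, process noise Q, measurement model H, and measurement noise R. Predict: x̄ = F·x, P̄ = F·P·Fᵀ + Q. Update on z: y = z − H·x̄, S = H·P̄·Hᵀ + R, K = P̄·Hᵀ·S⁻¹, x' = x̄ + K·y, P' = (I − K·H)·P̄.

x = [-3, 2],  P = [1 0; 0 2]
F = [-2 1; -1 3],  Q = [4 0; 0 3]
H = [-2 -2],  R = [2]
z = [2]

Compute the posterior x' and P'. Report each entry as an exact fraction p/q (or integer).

x' = [128/97, -207/97]
P' = [322/97 -304/97; -304/97 334/97]

x̄ = F·x = [8, 9]
P̄ = F·P·Fᵀ + Q = [10 8; 8 22]
y = z − H·x̄ = [36]
S = H·P̄·Hᵀ + R = [194]
K = P̄·Hᵀ·S⁻¹ = [-18/97; -30/97]
x' = x̄ + K·y = [128/97, -207/97]
P' = (I − K·H)·P̄ = [322/97 -304/97; -304/97 334/97]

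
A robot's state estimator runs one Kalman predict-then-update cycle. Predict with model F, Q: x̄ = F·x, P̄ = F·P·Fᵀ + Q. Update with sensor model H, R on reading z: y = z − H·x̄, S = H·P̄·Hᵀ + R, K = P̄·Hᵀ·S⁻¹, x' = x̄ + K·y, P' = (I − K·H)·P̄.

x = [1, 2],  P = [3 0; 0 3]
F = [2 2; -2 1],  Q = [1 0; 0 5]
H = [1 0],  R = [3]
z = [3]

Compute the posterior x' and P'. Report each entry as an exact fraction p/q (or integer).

x' = [93/28, 9/14]
P' = [75/28 -9/14; -9/14 131/7]

x̄ = F·x = [6, 0]
P̄ = F·P·Fᵀ + Q = [25 -6; -6 20]
y = z − H·x̄ = [-3]
S = H·P̄·Hᵀ + R = [28]
K = P̄·Hᵀ·S⁻¹ = [25/28; -3/14]
x' = x̄ + K·y = [93/28, 9/14]
P' = (I − K·H)·P̄ = [75/28 -9/14; -9/14 131/7]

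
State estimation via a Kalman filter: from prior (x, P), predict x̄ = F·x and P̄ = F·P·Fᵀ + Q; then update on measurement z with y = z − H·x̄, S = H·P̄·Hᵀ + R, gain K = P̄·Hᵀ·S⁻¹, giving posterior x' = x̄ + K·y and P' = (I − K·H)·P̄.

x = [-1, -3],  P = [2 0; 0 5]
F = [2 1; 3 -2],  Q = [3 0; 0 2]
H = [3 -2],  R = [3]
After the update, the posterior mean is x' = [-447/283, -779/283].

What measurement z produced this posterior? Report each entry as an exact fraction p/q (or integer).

z = [1]

x̄ = F·x = [-5, 3]
P̄ = F·P·Fᵀ + Q = [16 2; 2 40]
S = H·P̄·Hᵀ + R = [283]
K = P̄·Hᵀ·S⁻¹ = [44/283; -74/283]
x' − x̄ = [968/283, -1628/283] = K·y
y = (KᵀK)⁻¹·Kᵀ·(x' − x̄) = [22]
z = y + H·x̄ = [22] + [-21] = [1]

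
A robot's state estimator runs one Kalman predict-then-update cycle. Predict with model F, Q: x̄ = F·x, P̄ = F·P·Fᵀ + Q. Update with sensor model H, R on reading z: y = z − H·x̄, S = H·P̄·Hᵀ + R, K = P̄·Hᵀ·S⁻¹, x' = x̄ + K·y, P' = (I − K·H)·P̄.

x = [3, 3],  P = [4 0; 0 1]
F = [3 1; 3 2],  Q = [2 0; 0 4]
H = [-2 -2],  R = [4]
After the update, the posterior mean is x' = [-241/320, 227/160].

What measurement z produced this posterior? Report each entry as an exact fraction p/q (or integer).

z = [-1]

x̄ = F·x = [12, 15]
P̄ = F·P·Fᵀ + Q = [39 38; 38 44]
S = H·P̄·Hᵀ + R = [640]
K = P̄·Hᵀ·S⁻¹ = [-77/320; -41/160]
x' − x̄ = [-4081/320, -2173/160] = K·y
y = (KᵀK)⁻¹·Kᵀ·(x' − x̄) = [53]
z = y + H·x̄ = [53] + [-54] = [-1]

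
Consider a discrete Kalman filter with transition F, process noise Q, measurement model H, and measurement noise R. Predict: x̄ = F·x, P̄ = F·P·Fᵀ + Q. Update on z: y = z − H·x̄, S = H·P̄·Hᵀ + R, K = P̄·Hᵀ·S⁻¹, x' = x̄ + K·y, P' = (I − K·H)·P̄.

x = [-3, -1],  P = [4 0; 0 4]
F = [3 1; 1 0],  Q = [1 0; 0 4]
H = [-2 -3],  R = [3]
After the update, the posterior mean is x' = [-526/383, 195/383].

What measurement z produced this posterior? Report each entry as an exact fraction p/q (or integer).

z = [1]

x̄ = F·x = [-10, -3]
P̄ = F·P·Fᵀ + Q = [41 12; 12 8]
S = H·P̄·Hᵀ + R = [383]
K = P̄·Hᵀ·S⁻¹ = [-118/383; -48/383]
x' − x̄ = [3304/383, 1344/383] = K·y
y = (KᵀK)⁻¹·Kᵀ·(x' − x̄) = [-28]
z = y + H·x̄ = [-28] + [29] = [1]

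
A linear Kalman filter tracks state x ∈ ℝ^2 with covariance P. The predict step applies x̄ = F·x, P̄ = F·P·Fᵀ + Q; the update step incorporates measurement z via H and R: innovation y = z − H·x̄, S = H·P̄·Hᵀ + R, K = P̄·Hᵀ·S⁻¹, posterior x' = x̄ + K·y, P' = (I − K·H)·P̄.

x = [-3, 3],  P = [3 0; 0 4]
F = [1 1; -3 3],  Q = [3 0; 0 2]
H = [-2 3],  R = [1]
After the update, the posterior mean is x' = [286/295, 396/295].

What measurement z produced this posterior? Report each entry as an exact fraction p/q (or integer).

z = [2]

x̄ = F·x = [0, 18]
P̄ = F·P·Fᵀ + Q = [10 3; 3 65]
S = H·P̄·Hᵀ + R = [590]
K = P̄·Hᵀ·S⁻¹ = [-11/590; 189/590]
x' − x̄ = [286/295, -4914/295] = K·y
y = (KᵀK)⁻¹·Kᵀ·(x' − x̄) = [-52]
z = y + H·x̄ = [-52] + [54] = [2]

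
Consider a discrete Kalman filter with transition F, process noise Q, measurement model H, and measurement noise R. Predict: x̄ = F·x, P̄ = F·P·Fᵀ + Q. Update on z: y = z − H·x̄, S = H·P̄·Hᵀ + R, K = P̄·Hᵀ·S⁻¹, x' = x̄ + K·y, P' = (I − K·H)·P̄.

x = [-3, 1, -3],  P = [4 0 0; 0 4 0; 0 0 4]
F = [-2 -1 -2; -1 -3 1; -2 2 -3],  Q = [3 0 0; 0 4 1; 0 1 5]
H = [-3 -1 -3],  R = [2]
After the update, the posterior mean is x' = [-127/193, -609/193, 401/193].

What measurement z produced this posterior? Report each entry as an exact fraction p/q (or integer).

z = [-1]

x̄ = F·x = [11, -3, 17]
P̄ = F·P·Fᵀ + Q = [39 12 32; 12 48 -27; 32 -27 73]
S = H·P̄·Hᵀ + R = [1544]
K = P̄·Hᵀ·S⁻¹ = [-225/1544; -3/1544; -36/193]
x' − x̄ = [-2250/193, -30/193, -2880/193] = K·y
y = (KᵀK)⁻¹·Kᵀ·(x' − x̄) = [80]
z = y + H·x̄ = [80] + [-81] = [-1]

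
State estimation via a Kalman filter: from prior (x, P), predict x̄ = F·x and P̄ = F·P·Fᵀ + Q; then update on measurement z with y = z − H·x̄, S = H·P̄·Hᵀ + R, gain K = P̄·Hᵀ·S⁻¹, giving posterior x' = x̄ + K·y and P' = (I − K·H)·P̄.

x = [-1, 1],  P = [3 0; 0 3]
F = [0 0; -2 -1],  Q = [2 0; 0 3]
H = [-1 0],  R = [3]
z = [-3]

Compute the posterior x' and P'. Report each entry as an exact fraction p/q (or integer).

x̄ = F·x = [0, 1]
P̄ = F·P·Fᵀ + Q = [2 0; 0 18]
y = z − H·x̄ = [-3]
S = H·P̄·Hᵀ + R = [5]
K = P̄·Hᵀ·S⁻¹ = [-2/5; 0]
x' = x̄ + K·y = [6/5, 1]
P' = (I − K·H)·P̄ = [6/5 0; 0 18]

x' = [6/5, 1]
P' = [6/5 0; 0 18]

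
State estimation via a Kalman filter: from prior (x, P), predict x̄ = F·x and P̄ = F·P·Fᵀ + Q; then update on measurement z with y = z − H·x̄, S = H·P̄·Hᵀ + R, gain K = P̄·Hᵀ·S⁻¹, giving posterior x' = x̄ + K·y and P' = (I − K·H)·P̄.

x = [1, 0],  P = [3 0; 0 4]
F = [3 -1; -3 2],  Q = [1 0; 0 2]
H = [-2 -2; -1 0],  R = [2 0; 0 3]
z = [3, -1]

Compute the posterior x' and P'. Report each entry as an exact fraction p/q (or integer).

x' = [16/13, -34/13]
P' = [462/169 -465/169; -465/169 1640/507]

x̄ = F·x = [3, -3]
P̄ = F·P·Fᵀ + Q = [32 -35; -35 45]
y = z − H·x̄ = [3, 2]
S = H·P̄·Hᵀ + R = [30 -6; -6 35]
K = P̄·Hᵀ·S⁻¹ = [3/169 -154/169; -245/507 155/169]
x' = x̄ + K·y = [16/13, -34/13]
P' = (I − K·H)·P̄ = [462/169 -465/169; -465/169 1640/507]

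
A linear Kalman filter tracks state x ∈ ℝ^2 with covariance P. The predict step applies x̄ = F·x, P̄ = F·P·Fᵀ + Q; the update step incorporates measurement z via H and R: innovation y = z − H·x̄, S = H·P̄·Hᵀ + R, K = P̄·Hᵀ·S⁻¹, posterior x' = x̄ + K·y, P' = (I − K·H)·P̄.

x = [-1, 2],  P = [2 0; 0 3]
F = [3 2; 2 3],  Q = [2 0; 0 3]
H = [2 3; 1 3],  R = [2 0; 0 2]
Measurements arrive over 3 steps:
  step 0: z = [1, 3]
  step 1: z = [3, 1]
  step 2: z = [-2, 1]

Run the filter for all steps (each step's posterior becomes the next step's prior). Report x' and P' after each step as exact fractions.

step 0: x' = [-5/3, 3/2], P' = [719/351 -116/117; -116/117 23/39]
step 1: x' = [6745/29574, 52085/88722], P' = [30002/14787 -43040/44361; -43040/44361 76112/133083]
step 2: x' = [-48561153/25286102, 81376877/101144408], P' = [25539064/12643051 -12207588/12643051; -12207588/12643051 14400109/25286102]

step 0: x̄ = F·x = [1, 4]
step 0: P̄ = F·P·Fᵀ + Q = [32 30; 30 38]
step 0: y = z − H·x̄ = [-13, -10]
step 0: S = H·P̄·Hᵀ + R = [832 676; 676 556]
step 0: K = P̄·Hᵀ·S⁻¹ = [197/351 -25/54; -25/234 7/18]
step 0: x' = x̄ + K·y = [-5/3, 3/2]
step 0: P' = (I − K·H)·P̄ = [719/351 -116/117; -116/117 23/39]
step 1: x̄ = F·x = [-2, 7/6]
step 1: P̄ = F·P·Fᵀ + Q = [425/39 344/117; 344/117 1616/351]
step 1: y = z − H·x̄ = [7/2, -1/2]
step 1: S = H·P̄·Hᵀ + R = [1590/13 1166/13; 1166/13 2807/39]
step 1: K = P̄·Hᵀ·S⁻¹ = [8482/14787 -41/93; -4984/44361 104/279]
step 1: x' = x̄ + K·y = [6745/29574, 52085/88722]
step 1: P' = (I − K·H)·P̄ = [30002/14787 -43040/44361; -43040/44361 76112/133083]
step 2: x̄ = F·x = [164875/88722, 65575/29574]
step 2: P̄ = F·P·Fᵀ + Q = [1451336/133083 132740/44361; 132740/44361 68321/14787]
step 2: y = z − H·x̄ = [-35399/2862, -333164/44361]
step 2: S = H·P̄·Hᵀ + R = [528521/4293 387763/4293; 387763/4293 9640823/133083]
step 2: K = P̄·Hᵀ·S⁻¹ = [7227682/12643051 -5541850/12643051; -5630025/50572204 18785151/50572204]
step 2: x' = x̄ + K·y = [-48561153/25286102, 81376877/101144408]
step 2: P' = (I − K·H)·P̄ = [25539064/12643051 -12207588/12643051; -12207588/12643051 14400109/25286102]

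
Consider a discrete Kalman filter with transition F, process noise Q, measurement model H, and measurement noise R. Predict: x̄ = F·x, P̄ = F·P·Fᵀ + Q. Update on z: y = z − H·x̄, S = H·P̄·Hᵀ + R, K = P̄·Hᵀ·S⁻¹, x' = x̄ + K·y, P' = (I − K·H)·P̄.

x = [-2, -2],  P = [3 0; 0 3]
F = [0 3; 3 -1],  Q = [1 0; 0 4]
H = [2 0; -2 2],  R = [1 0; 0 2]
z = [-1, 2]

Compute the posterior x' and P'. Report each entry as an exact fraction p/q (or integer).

x̄ = F·x = [-6, -4]
P̄ = F·P·Fᵀ + Q = [28 -9; -9 34]
y = z − H·x̄ = [11, -2]
S = H·P̄·Hᵀ + R = [113 -148; -148 322]
K = P̄·Hᵀ·S⁻¹ = [3540/7241 -37/7241; 3466/7241 3527/7241]
x' = x̄ + K·y = [-4432/7241, 2108/7241]
P' = (I − K·H)·P̄ = [1770/7241 1733/7241; 1733/7241 5260/7241]

x' = [-4432/7241, 2108/7241]
P' = [1770/7241 1733/7241; 1733/7241 5260/7241]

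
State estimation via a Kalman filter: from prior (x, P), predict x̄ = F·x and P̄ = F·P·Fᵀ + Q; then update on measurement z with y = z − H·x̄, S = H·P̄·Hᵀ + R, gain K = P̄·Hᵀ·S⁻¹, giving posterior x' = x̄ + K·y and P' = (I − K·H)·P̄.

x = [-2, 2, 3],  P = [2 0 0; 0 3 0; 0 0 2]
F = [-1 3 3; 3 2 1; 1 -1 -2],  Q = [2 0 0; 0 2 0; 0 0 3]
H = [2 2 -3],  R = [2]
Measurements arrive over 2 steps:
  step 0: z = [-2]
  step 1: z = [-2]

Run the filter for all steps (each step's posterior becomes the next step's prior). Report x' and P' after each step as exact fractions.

step 0: x̄ = F·x = [17, 1, -10]
step 0: P̄ = F·P·Fᵀ + Q = [49 18 -23; 18 34 -4; -23 -4 16]
step 0: y = z − H·x̄ = [-68]
step 0: S = H·P̄·Hᵀ + R = [946]
step 0: K = P̄·Hᵀ·S⁻¹ = [203/946; 58/473; -51/473]
step 0: x' = x̄ + K·y = [1139/473, -3471/473, -1262/473]
step 0: P' = (I − K·H)·P̄ = [5145/946 -3260/473 -526/473; -3260/473 9354/473 4024/473; -526/473 4024/473 2366/473]
step 1: x̄ = F·x = [-15338/473, -4787/473, 7134/473]
step 1: P̄ = F·P·Fᵀ + Q = [408293/946 129385/946 -193433/946; 129385/946 75401/946 -59905/946; -193433/946 -59905/946 95059/946]
step 1: y = z − H·x̄ = [60706/473]
step 1: S = H·P̄·Hᵀ + R = [6867335/946]
step 1: K = P̄·Hᵀ·S⁻¹ = [331131/1373467; 589287/6867335; -791853/6867335]
step 1: x' = x̄ + K·y = [-2039320/1373467, 6129649/6867335, 1947864/6867335]
step 1: P' = (I − K·H)·P̄ = [13253981/1373467 -18419837/1373467 -3664658/1373467; -18419837/1373467 180279871/6867335 58394266/6867335; -3664658/1373467 58394266/6867335 27241886/6867335]

step 0: x' = [1139/473, -3471/473, -1262/473], P' = [5145/946 -3260/473 -526/473; -3260/473 9354/473 4024/473; -526/473 4024/473 2366/473]
step 1: x' = [-2039320/1373467, 6129649/6867335, 1947864/6867335], P' = [13253981/1373467 -18419837/1373467 -3664658/1373467; -18419837/1373467 180279871/6867335 58394266/6867335; -3664658/1373467 58394266/6867335 27241886/6867335]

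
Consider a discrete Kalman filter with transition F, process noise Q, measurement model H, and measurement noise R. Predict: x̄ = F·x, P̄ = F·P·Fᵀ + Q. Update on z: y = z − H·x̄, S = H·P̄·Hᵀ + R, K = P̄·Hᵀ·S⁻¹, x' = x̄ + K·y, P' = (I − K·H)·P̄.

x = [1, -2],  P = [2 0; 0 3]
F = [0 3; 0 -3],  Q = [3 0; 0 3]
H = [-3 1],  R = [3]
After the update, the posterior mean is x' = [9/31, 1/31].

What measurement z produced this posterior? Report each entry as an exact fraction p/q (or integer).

x̄ = F·x = [-6, 6]
P̄ = F·P·Fᵀ + Q = [30 -27; -27 30]
S = H·P̄·Hᵀ + R = [465]
K = P̄·Hᵀ·S⁻¹ = [-39/155; 37/155]
x' − x̄ = [195/31, -185/31] = K·y
y = (KᵀK)⁻¹·Kᵀ·(x' − x̄) = [-25]
z = y + H·x̄ = [-25] + [24] = [-1]

z = [-1]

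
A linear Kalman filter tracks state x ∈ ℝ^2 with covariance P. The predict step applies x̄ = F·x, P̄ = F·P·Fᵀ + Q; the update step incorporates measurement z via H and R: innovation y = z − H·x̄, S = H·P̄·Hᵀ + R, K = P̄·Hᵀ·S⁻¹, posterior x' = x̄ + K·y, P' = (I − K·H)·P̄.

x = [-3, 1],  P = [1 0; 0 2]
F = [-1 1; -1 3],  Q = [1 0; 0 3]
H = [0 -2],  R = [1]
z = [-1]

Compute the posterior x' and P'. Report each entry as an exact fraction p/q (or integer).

x' = [202/89, 50/89]
P' = [160/89 7/89; 7/89 22/89]

x̄ = F·x = [4, 6]
P̄ = F·P·Fᵀ + Q = [4 7; 7 22]
y = z − H·x̄ = [11]
S = H·P̄·Hᵀ + R = [89]
K = P̄·Hᵀ·S⁻¹ = [-14/89; -44/89]
x' = x̄ + K·y = [202/89, 50/89]
P' = (I − K·H)·P̄ = [160/89 7/89; 7/89 22/89]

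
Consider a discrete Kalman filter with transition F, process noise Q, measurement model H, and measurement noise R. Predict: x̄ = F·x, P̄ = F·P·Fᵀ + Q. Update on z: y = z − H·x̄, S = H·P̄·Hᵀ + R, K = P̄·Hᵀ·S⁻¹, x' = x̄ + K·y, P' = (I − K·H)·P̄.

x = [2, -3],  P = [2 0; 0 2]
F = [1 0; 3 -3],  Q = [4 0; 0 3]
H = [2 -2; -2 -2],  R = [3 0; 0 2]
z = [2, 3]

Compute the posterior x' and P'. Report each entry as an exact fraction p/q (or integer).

x̄ = F·x = [2, 15]
P̄ = F·P·Fᵀ + Q = [6 6; 6 39]
y = z − H·x̄ = [28, 37]
S = H·P̄·Hᵀ + R = [135 132; 132 230]
K = P̄·Hᵀ·S⁻¹ = [176/757 -180/757; -550/2271 -191/757]
x' = x̄ + K·y = [-218/757, -2536/2271]
P' = (I − K·H)·P̄ = [222/757 -42/757; -42/757 233/757]

x' = [-218/757, -2536/2271]
P' = [222/757 -42/757; -42/757 233/757]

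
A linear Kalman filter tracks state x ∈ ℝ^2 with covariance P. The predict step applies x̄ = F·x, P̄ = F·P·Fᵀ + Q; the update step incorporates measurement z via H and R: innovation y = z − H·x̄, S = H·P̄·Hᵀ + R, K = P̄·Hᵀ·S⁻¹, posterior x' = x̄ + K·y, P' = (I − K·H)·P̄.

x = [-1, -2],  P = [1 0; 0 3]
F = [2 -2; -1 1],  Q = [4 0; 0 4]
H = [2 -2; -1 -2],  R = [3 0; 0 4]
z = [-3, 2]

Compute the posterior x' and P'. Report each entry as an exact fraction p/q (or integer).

x̄ = F·x = [2, -1]
P̄ = F·P·Fᵀ + Q = [20 -8; -8 8]
y = z − H·x̄ = [-9, 2]
S = H·P̄·Hᵀ + R = [179 8; 8 24]
K = P̄·Hᵀ·S⁻¹ = [172/529 -291/1058; -88/529 -147/529]
x' = x̄ + K·y = [-781/529, -31/529]
P' = (I − K·H)·P̄ = [366/529 108/529; 108/529 240/529]

x' = [-781/529, -31/529]
P' = [366/529 108/529; 108/529 240/529]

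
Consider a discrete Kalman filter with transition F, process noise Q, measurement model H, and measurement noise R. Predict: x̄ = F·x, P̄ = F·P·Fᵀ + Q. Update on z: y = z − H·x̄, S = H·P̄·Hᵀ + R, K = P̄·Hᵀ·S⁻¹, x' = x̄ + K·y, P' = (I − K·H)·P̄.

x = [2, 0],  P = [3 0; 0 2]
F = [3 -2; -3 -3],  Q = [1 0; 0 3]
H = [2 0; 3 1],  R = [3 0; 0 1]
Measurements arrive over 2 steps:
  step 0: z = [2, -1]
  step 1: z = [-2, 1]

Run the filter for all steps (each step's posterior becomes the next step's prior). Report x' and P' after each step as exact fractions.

step 0: x' = [2541/2335, -9941/2335], P' = [1539/2335 -4524/2335; -4524/2335 15579/2335]
step 1: x' = [-353707/927661, 1835640/927661], P' = [565179/1855322 -700299/927661; -700299/927661 2532333/927661]

step 0: x̄ = F·x = [6, -6]
step 0: P̄ = F·P·Fᵀ + Q = [36 -15; -15 48]
step 0: y = z − H·x̄ = [-10, -13]
step 0: S = H·P̄·Hᵀ + R = [147 186; 186 283]
step 0: K = P̄·Hᵀ·S⁻¹ = [1026/2335 93/2335; -3016/2335 2007/2335]
step 0: x' = x̄ + K·y = [2541/2335, -9941/2335]
step 0: P' = (I − K·H)·P̄ = [1539/2335 -4524/2335; -4524/2335 15579/2335]
step 1: x̄ = F·x = [5501/467, 4440/467]
step 1: P̄ = F·P·Fᵀ + Q = [26558/467 18639/467; 18639/467 15927/467]
step 1: y = z − H·x̄ = [-11936/467, -20476/467]
step 1: S = H·P̄·Hᵀ + R = [107633/467 196626/467; 196626/467 367250/467]
step 1: K = P̄·Hᵀ·S⁻¹ = [188393/927661 294939/1855322; -466866/927661 431436/927661]
step 1: x' = x̄ + K·y = [-353707/927661, 1835640/927661]
step 1: P' = (I − K·H)·P̄ = [565179/1855322 -700299/927661; -700299/927661 2532333/927661]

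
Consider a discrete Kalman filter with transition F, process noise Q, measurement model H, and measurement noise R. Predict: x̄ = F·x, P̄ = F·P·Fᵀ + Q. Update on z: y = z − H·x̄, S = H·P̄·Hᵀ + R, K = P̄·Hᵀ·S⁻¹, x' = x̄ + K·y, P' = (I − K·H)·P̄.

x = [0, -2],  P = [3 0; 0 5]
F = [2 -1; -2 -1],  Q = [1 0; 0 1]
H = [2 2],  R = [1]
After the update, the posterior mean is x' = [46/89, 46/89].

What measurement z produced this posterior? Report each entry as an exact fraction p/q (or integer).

z = [2]

x̄ = F·x = [2, 2]
P̄ = F·P·Fᵀ + Q = [18 -7; -7 18]
S = H·P̄·Hᵀ + R = [89]
K = P̄·Hᵀ·S⁻¹ = [22/89; 22/89]
x' − x̄ = [-132/89, -132/89] = K·y
y = (KᵀK)⁻¹·Kᵀ·(x' − x̄) = [-6]
z = y + H·x̄ = [-6] + [8] = [2]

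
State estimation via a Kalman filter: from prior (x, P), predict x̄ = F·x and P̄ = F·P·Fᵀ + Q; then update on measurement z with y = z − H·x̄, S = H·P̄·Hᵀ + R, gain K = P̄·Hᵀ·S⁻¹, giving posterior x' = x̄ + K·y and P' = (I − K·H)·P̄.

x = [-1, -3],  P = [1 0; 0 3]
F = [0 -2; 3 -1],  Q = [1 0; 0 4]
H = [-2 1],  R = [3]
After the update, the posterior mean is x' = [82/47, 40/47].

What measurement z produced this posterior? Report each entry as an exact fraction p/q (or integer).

x̄ = F·x = [6, 0]
P̄ = F·P·Fᵀ + Q = [13 6; 6 16]
S = H·P̄·Hᵀ + R = [47]
K = P̄·Hᵀ·S⁻¹ = [-20/47; 4/47]
x' − x̄ = [-200/47, 40/47] = K·y
y = (KᵀK)⁻¹·Kᵀ·(x' − x̄) = [10]
z = y + H·x̄ = [10] + [-12] = [-2]

z = [-2]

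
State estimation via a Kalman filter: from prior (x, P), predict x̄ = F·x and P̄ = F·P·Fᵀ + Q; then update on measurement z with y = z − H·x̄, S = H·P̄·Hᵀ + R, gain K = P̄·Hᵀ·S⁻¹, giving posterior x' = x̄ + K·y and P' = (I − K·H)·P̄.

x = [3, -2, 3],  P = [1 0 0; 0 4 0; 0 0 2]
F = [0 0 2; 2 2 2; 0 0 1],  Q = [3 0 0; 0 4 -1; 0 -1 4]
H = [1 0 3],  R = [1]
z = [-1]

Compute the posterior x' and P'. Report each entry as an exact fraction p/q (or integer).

x̄ = F·x = [6, 8, 3]
P̄ = F·P·Fᵀ + Q = [11 8 4; 8 32 3; 4 3 6]
y = z − H·x̄ = [-16]
S = H·P̄·Hᵀ + R = [90]
K = P̄·Hᵀ·S⁻¹ = [23/90; 17/90; 11/45]
x' = x̄ + K·y = [86/45, 224/45, -41/45]
P' = (I − K·H)·P̄ = [461/90 329/90 -73/45; 329/90 2591/90 -52/45; -73/45 -52/45 28/45]

x' = [86/45, 224/45, -41/45]
P' = [461/90 329/90 -73/45; 329/90 2591/90 -52/45; -73/45 -52/45 28/45]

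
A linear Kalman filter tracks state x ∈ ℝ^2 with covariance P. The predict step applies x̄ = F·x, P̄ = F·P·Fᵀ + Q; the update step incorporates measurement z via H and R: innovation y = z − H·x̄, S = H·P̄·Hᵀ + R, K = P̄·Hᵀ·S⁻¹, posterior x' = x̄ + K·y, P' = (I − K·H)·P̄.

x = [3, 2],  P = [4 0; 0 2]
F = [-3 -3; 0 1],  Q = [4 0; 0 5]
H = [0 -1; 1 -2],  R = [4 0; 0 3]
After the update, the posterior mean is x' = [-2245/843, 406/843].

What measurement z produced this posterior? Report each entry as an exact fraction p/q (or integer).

z = [-2, -3]

x̄ = F·x = [-15, 2]
P̄ = F·P·Fᵀ + Q = [58 -6; -6 7]
S = H·P̄·Hᵀ + R = [11 20; 20 113]
K = P̄·Hᵀ·S⁻¹ = [-722/843 650/843; -391/843 -80/843]
x' − x̄ = [10400/843, -1280/843] = K·y
y = (KᵀK)⁻¹·Kᵀ·(x' − x̄) = [0, 16]
z = y + H·x̄ = [0, 16] + [-2, -19] = [-2, -3]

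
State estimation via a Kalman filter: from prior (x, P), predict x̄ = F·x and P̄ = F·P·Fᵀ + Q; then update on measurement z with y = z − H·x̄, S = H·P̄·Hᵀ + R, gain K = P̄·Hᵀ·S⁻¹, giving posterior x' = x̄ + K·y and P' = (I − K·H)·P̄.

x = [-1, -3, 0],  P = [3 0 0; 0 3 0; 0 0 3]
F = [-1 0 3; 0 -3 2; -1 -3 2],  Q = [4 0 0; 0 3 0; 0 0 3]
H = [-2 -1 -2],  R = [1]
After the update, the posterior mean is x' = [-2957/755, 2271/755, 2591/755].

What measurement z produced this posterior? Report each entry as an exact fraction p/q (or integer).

x̄ = F·x = [1, 9, 10]
P̄ = F·P·Fᵀ + Q = [34 18 21; 18 42 39; 21 39 45]
S = H·P̄·Hᵀ + R = [755]
K = P̄·Hᵀ·S⁻¹ = [-128/755; -156/755; -171/755]
x' − x̄ = [-3712/755, -4524/755, -4959/755] = K·y
y = (KᵀK)⁻¹·Kᵀ·(x' − x̄) = [29]
z = y + H·x̄ = [29] + [-31] = [-2]

z = [-2]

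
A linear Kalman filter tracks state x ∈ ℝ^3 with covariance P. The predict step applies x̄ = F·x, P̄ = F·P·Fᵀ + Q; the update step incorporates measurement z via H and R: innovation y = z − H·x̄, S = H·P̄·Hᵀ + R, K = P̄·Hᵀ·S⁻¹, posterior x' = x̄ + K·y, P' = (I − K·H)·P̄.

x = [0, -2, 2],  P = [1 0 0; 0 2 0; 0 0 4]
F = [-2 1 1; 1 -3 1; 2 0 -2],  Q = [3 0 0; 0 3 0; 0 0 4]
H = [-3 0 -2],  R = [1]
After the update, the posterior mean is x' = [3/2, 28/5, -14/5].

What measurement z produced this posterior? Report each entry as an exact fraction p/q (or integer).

z = [1]

x̄ = F·x = [0, 8, -4]
P̄ = F·P·Fᵀ + Q = [13 -4 -12; -4 26 -6; -12 -6 24]
S = H·P̄·Hᵀ + R = [70]
K = P̄·Hᵀ·S⁻¹ = [-3/14; 12/35; -6/35]
x' − x̄ = [3/2, -12/5, 6/5] = K·y
y = (KᵀK)⁻¹·Kᵀ·(x' − x̄) = [-7]
z = y + H·x̄ = [-7] + [8] = [1]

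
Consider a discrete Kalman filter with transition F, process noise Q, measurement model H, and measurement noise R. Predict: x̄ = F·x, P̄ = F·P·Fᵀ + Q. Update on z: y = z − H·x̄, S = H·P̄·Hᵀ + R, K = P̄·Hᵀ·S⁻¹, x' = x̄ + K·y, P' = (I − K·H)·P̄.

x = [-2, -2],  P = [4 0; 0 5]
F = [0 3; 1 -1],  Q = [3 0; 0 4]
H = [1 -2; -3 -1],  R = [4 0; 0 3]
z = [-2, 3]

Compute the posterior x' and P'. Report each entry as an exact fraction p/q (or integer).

x̄ = F·x = [-6, 0]
P̄ = F·P·Fᵀ + Q = [48 -15; -15 13]
y = z − H·x̄ = [4, -15]
S = H·P̄·Hᵀ + R = [164 -193; -193 358]
K = P̄·Hᵀ·S⁻¹ = [3027/21463 -6102/21463; -654/1651 -205/1651]
x' = x̄ + K·y = [-25140/21463, 459/1651]
P' = (I − K·H)·P̄ = [6960/21463 -198/1651; -198/1651 93/127]

x' = [-25140/21463, 459/1651]
P' = [6960/21463 -198/1651; -198/1651 93/127]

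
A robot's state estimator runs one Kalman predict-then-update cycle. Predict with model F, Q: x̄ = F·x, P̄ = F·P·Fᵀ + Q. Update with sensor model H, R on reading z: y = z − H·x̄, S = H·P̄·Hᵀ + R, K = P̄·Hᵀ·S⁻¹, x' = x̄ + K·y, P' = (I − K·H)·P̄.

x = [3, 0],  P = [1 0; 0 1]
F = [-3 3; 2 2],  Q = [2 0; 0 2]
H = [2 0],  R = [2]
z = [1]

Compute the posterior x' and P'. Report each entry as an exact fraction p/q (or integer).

x̄ = F·x = [-9, 6]
P̄ = F·P·Fᵀ + Q = [20 0; 0 10]
y = z − H·x̄ = [19]
S = H·P̄·Hᵀ + R = [82]
K = P̄·Hᵀ·S⁻¹ = [20/41; 0]
x' = x̄ + K·y = [11/41, 6]
P' = (I − K·H)·P̄ = [20/41 0; 0 10]

x' = [11/41, 6]
P' = [20/41 0; 0 10]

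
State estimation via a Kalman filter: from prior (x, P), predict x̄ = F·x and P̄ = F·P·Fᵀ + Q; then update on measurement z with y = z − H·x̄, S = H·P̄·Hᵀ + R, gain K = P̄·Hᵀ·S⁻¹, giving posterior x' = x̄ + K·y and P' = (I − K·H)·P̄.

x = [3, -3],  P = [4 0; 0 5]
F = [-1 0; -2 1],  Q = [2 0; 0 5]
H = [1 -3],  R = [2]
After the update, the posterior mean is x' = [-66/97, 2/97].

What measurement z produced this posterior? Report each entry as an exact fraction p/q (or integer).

x̄ = F·x = [-3, -9]
P̄ = F·P·Fᵀ + Q = [6 8; 8 26]
S = H·P̄·Hᵀ + R = [194]
K = P̄·Hᵀ·S⁻¹ = [-9/97; -35/97]
x' − x̄ = [225/97, 875/97] = K·y
y = (KᵀK)⁻¹·Kᵀ·(x' − x̄) = [-25]
z = y + H·x̄ = [-25] + [24] = [-1]

z = [-1]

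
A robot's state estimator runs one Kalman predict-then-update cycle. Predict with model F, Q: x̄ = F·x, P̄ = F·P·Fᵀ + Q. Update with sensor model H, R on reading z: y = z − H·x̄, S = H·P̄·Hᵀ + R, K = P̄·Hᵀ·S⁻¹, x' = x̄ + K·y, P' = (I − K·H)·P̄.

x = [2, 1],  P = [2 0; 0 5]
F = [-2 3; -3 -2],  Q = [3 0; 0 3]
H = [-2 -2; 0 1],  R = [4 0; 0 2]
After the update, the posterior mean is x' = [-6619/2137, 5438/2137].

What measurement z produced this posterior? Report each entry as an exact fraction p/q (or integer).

x̄ = F·x = [-1, -8]
P̄ = F·P·Fᵀ + Q = [56 -18; -18 41]
S = H·P̄·Hᵀ + R = [248 -46; -46 43]
K = P̄·Hᵀ·S⁻¹ = [-1024/2137 -1990/2137; -23/2137 2013/2137]
x' − x̄ = [-4482/2137, 22534/2137] = K·y
y = (KᵀK)⁻¹·Kᵀ·(x' − x̄) = [-17, 11]
z = y + H·x̄ = [-17, 11] + [18, -8] = [1, 3]

z = [1, 3]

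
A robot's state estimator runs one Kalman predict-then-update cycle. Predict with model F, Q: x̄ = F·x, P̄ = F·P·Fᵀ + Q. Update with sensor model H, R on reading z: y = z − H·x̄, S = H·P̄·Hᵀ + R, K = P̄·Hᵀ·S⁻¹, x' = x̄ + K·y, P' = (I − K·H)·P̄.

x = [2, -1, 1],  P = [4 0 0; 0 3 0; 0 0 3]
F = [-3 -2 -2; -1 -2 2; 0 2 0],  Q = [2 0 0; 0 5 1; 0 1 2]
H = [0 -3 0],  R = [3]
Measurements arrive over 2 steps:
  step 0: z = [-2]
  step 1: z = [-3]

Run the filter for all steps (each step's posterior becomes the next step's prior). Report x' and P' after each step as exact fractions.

step 0: x' = [-162/25, 17/25, -39/25], P' = [1442/25 3/25 -201/25; 3/25 33/100 -11/100; -201/25 -11/100 1037/100]
step 1: x' = [20909/1045, 419/418, 14287/10450], P' = [56478/209 83/209 -427/1045; 83/209 139/418 -1/418; -427/1045 -1/418 34619/10450]

step 0: x̄ = F·x = [-6, 2, -2]
step 0: P̄ = F·P·Fᵀ + Q = [62 12 -12; 12 33 -11; -12 -11 14]
step 0: y = z − H·x̄ = [4]
step 0: S = H·P̄·Hᵀ + R = [300]
step 0: K = P̄·Hᵀ·S⁻¹ = [-3/25; -33/100; 11/100]
step 0: x' = x̄ + K·y = [-162/25, 17/25, -39/25]
step 0: P' = (I − K·H)·P̄ = [1442/25 3/25 -201/25; 3/25 33/100 -11/100; -201/25 -11/100 1037/100]
step 1: x̄ = F·x = [106/5, 2, 34/25]
step 1: P̄ = F·P·Fᵀ + Q = [468 166 -8/5; 166 139 -1; -8/5 -1 83/25]
step 1: y = z − H·x̄ = [3]
step 1: S = H·P̄·Hᵀ + R = [1254]
step 1: K = P̄·Hᵀ·S⁻¹ = [-83/209; -139/418; 1/418]
step 1: x' = x̄ + K·y = [20909/1045, 419/418, 14287/10450]
step 1: P' = (I − K·H)·P̄ = [56478/209 83/209 -427/1045; 83/209 139/418 -1/418; -427/1045 -1/418 34619/10450]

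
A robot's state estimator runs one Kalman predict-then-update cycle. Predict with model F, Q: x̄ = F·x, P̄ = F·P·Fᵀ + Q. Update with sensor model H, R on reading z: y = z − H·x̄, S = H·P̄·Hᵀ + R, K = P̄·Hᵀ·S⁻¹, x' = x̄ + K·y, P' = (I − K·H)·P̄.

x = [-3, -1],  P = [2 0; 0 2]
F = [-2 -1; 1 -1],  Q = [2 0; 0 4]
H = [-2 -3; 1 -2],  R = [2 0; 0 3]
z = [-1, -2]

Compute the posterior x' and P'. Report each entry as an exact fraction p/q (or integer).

x' = [-292/2453, 1236/2453]
P' = [1646/2453 -650/2453; -650/2453 668/2453]

x̄ = F·x = [7, -2]
P̄ = F·P·Fᵀ + Q = [12 -2; -2 8]
y = z − H·x̄ = [7, -13]
S = H·P̄·Hᵀ + R = [98 22; 22 55]
K = P̄·Hᵀ·S⁻¹ = [-61/223 982/2453; -32/223 -662/2453]
x' = x̄ + K·y = [-292/2453, 1236/2453]
P' = (I − K·H)·P̄ = [1646/2453 -650/2453; -650/2453 668/2453]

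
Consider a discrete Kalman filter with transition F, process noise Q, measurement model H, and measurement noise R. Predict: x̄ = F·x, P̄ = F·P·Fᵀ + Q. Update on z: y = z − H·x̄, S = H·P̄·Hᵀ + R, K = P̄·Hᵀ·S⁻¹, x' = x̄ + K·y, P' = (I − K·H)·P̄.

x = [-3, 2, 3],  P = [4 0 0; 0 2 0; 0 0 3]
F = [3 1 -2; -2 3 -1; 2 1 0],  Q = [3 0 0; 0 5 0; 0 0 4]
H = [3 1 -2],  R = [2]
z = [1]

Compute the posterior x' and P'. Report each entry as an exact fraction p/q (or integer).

x̄ = F·x = [-13, 9, -4]
P̄ = F·P·Fᵀ + Q = [53 -12 26; -12 42 -10; 26 -10 22]
y = z − H·x̄ = [23]
S = H·P̄·Hᵀ + R = [265]
K = P̄·Hᵀ·S⁻¹ = [19/53; 26/265; 24/265]
x' = x̄ + K·y = [-252/53, 2983/265, -508/265]
P' = (I − K·H)·P̄ = [1004/53 -1130/53 922/53; -1130/53 10454/265 -3274/265; 922/53 -3274/265 5254/265]

x' = [-252/53, 2983/265, -508/265]
P' = [1004/53 -1130/53 922/53; -1130/53 10454/265 -3274/265; 922/53 -3274/265 5254/265]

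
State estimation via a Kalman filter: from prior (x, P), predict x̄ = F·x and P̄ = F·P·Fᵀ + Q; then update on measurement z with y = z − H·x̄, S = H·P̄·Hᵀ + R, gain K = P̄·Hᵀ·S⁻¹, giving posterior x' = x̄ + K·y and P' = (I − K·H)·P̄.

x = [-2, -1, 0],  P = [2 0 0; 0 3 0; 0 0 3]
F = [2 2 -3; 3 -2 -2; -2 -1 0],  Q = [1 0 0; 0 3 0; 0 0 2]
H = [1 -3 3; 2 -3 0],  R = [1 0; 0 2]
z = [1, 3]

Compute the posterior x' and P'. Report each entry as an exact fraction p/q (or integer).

x̄ = F·x = [-6, -4, 5]
P̄ = F·P·Fᵀ + Q = [48 18 -14; 18 45 -6; -14 -6 13]
y = z − H·x̄ = [-20, 3]
S = H·P̄·Hᵀ + R = [487 309; 309 383]
K = P̄·Hᵀ·S⁻¹ = [-15681/45520 17643/45520; -10557/45520 -3249/45520; 19559/91040 -18157/91040]
x' = x̄ + K·y = [93429/45520, 19313/45520, 9549/91040]
P' = (I − K·H)·P̄ = [345633/22760 224541/22760 213433/45520; 224541/22760 150777/22760 148341/45520; 213433/45520 148341/45520 160913/91040]

x' = [93429/45520, 19313/45520, 9549/91040]
P' = [345633/22760 224541/22760 213433/45520; 224541/22760 150777/22760 148341/45520; 213433/45520 148341/45520 160913/91040]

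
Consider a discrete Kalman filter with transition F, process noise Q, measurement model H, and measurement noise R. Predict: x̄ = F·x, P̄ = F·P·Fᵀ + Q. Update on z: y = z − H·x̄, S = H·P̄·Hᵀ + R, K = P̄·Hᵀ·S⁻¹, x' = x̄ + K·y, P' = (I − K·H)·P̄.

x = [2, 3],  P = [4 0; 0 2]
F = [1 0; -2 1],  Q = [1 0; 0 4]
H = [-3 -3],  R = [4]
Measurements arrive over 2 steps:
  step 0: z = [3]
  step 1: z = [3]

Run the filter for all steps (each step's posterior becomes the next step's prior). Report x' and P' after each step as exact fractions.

step 0: x̄ = F·x = [2, -1]
step 0: P̄ = F·P·Fᵀ + Q = [5 -8; -8 22]
step 0: y = z − H·x̄ = [6]
step 0: S = H·P̄·Hᵀ + R = [103]
step 0: K = P̄·Hᵀ·S⁻¹ = [9/103; -42/103]
step 0: x' = x̄ + K·y = [260/103, -355/103]
step 0: P' = (I − K·H)·P̄ = [434/103 -446/103; -446/103 502/103]
step 1: x̄ = F·x = [260/103, -875/103]
step 1: P̄ = F·P·Fᵀ + Q = [537/103 -1314/103; -1314/103 4434/103]
step 1: y = z − H·x̄ = [-1536/103]
step 1: S = H·P̄·Hᵀ + R = [21499/103]
step 1: K = P̄·Hᵀ·S⁻¹ = [2331/21499; -9360/21499]
step 1: x' = x̄ + K·y = [19508/21499, -43055/21499]
step 1: P' = (I − K·H)·P̄ = [59334/21499 -62442/21499; -62442/21499 74922/21499]

step 0: x' = [260/103, -355/103], P' = [434/103 -446/103; -446/103 502/103]
step 1: x' = [19508/21499, -43055/21499], P' = [59334/21499 -62442/21499; -62442/21499 74922/21499]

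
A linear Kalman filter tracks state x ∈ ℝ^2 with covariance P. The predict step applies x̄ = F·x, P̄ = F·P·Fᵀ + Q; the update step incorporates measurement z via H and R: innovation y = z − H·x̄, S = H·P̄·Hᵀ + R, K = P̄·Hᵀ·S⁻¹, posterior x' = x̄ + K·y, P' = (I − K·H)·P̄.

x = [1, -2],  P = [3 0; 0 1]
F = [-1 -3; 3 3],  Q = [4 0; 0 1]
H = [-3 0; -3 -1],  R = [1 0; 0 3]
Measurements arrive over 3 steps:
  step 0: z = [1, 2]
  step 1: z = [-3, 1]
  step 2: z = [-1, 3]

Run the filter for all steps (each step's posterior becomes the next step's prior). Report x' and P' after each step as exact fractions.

step 0: x' = [-247/730, -553/1460], P' = [79/730 -429/1460; -429/1460 9759/2920]
step 1: x' = [3197441/3422690, -4053965/1369076], P' = [177146/1711345 -150909/684538; -150909/684538 3103629/1369076]
step 2: x' = [1383674785/5618928632, -25072989039/11237857264], P' = [289038579/2809464316 -1205606529/5618928632; -1205606529/5618928632 24859244487/11237857264]

step 0: x̄ = F·x = [5, -3]
step 0: P̄ = F·P·Fᵀ + Q = [16 -18; -18 37]
step 0: y = z − H·x̄ = [16, 14]
step 0: S = H·P̄·Hᵀ + R = [145 90; 90 76]
step 0: K = P̄·Hᵀ·S⁻¹ = [-237/730 -3/292; 1287/1460 -479/584]
step 0: x' = x̄ + K·y = [-247/730, -553/1460]
step 0: P' = (I − K·H)·P̄ = [79/730 -429/1460; -429/1460 9759/2920]
step 1: x̄ = F·x = [2153/1460, -3141/1460]
step 1: P̄ = F·P·Fᵀ + Q = [94679/2920 -78483/2920; -78483/2920 78151/2920]
step 1: y = z − H·x̄ = [2079/1460, 2389/730]
step 1: S = H·P̄·Hᵀ + R = [855031/2920 308331/1460; 308331/1460 117031/730]
step 1: K = P̄·Hᵀ·S⁻¹ = [-531438/1711345 -102777/3422690; 452727/684538 -732725/1369076]
step 1: x' = x̄ + K·y = [3197441/3422690, -4053965/1369076]
step 1: P' = (I − K·H)·P̄ = [177146/1711345 -150909/684538; -150909/684538 3103629/1369076]
step 2: x̄ = F·x = [54414593/6845380, -41624829/6845380]
step 2: P̄ = F·P·Fᵀ + Q = [158698869/6845380 -123679977/6845380; -123679977/6845380 125722321/6845380]
step 2: y = z − H·x̄ = [156398399/6845380, 14215509/684538]
step 2: S = H·P̄·Hᵀ + R = [1435135201/6845380 105724989/684538; 105724989/684538 41623421/342269]
step 2: K = P̄·Hᵀ·S⁻¹ = [-867115737/2809464316 -176208315/5618928632; 3616819587/5618928632 -5875201771/11237857264]
step 2: x' = x̄ + K·y = [1383674785/5618928632, -25072989039/11237857264]
step 2: P' = (I − K·H)·P̄ = [289038579/2809464316 -1205606529/5618928632; -1205606529/5618928632 24859244487/11237857264]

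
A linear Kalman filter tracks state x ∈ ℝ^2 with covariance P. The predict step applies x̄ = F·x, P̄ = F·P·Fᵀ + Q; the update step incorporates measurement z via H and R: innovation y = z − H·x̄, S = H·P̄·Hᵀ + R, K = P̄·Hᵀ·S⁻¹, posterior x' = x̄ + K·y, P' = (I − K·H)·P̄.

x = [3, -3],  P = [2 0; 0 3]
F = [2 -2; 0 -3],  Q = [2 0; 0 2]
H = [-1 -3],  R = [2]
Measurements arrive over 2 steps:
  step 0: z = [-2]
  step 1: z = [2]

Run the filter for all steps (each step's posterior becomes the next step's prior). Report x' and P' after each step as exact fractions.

step 0: x' = [1904/393, -116/131], P' = [2870/393 -302/131; -302/131 124/131]
step 1: x' = [130166/52501, -75582/52501], P' = [341888/52501 -99294/52501; -99294/52501 39788/52501]

step 0: x̄ = F·x = [12, 9]
step 0: P̄ = F·P·Fᵀ + Q = [22 18; 18 29]
step 0: y = z − H·x̄ = [37]
step 0: S = H·P̄·Hᵀ + R = [393]
step 0: K = P̄·Hᵀ·S⁻¹ = [-76/393; -35/131]
step 0: x' = x̄ + K·y = [1904/393, -116/131]
step 0: P' = (I − K·H)·P̄ = [2870/393 -302/131; -302/131 124/131]
step 1: x̄ = F·x = [4504/393, 348/131]
step 1: P̄ = F·P·Fᵀ + Q = [21002/393 2556/131; 2556/131 1378/131]
step 1: y = z − H·x̄ = [8422/393]
step 1: S = H·P̄·Hᵀ + R = [105002/393]
step 1: K = P̄·Hᵀ·S⁻¹ = [-22003/52501; -10035/52501]
step 1: x' = x̄ + K·y = [130166/52501, -75582/52501]
step 1: P' = (I − K·H)·P̄ = [341888/52501 -99294/52501; -99294/52501 39788/52501]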